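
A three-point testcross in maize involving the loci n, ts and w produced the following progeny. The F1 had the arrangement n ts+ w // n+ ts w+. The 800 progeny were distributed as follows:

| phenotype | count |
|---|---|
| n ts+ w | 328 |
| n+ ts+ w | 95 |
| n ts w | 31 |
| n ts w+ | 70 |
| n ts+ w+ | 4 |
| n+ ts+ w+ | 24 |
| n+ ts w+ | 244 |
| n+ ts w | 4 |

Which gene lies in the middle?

w

The two rarest classes, n ts+ w+ and n+ ts w, are the double crossovers. Comparing them with the parentals, only the w allele has switched, so w is the middle locus and the order is n – w – ts.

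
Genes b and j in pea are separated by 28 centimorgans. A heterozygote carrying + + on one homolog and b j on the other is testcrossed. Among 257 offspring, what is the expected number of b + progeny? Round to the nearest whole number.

A map distance of 28 centimorgans corresponds to a recombination frequency of 0.280.
The F1 is + + / b j, so b + is a recombinant gamete class with expected frequency r/2 = 0.280/2 = 0.1400.
Expected number = 0.1400 × 257 = 35.98 ≈ 36.

36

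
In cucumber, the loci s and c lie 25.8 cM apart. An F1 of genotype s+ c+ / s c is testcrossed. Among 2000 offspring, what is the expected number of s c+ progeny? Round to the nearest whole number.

258

A map distance of 25.8 cM corresponds to a recombination frequency of 0.258.
The F1 is s+ c+ / s c, so s c+ is a recombinant gamete class with expected frequency r/2 = 0.258/2 = 0.1290.
Expected number = 0.1290 × 2000 = 258.00 ≈ 258.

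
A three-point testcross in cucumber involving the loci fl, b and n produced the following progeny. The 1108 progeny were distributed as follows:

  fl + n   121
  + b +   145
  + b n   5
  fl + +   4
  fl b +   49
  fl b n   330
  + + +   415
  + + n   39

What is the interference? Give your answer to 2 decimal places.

0.63

The two most frequent reciprocal classes, fl b n and + + +, are the parental types, so the F1 was fl b n / + + +.
The two rarest classes, + b n and fl + +, are the double crossovers. Comparing them with the parentals, only the fl allele has switched, so fl is the middle locus and the order is n – fl – b.
n–fl: (88 + 9)/1108 = 0.0875; fl–b: (266 + 9)/1108 = 0.2482.
Expected DCO frequency = 0.0875 × 0.2482 ≈ 0.02172; observed = 9/1108 ≈ 0.00812.
Coefficient of coincidence = 0.00812/0.02172 ≈ 0.37; interference = 1 − 0.37 = 0.63.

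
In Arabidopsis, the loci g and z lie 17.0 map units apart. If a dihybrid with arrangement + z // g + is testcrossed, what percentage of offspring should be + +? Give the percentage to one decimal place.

8.5%

A map distance of 17.0 map units corresponds to a recombination frequency of 0.170.
The F1 is + z / g +, so + + is a recombinant gamete class with expected frequency r/2 = 0.170/2 = 0.0850.
That is 0.0850 = 8.5% of the progeny.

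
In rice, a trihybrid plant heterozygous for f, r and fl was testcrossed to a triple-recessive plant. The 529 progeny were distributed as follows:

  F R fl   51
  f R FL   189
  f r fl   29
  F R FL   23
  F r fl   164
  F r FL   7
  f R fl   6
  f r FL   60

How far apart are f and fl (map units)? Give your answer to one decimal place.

The two most frequent reciprocal classes, f R FL and F r fl, are the parental types, so the F1 was f R FL / F r fl.
The two rarest classes, f R fl and F r FL, are the double crossovers. Comparing them with the parentals, only the fl allele has switched, so fl is the middle locus and the order is f – fl – r.
Crossovers in the f–fl interval produce the single-crossover classes F R FL and f r fl (23 + 29 = 52) plus the double crossovers (13).
RF(f–fl) = (52 + 13) / 529 = 65/529 = 0.1229 → 12.3 map units.

12.3 map units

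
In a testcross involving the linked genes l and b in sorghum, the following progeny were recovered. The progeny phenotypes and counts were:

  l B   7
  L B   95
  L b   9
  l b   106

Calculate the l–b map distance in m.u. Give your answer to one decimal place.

7.4 m.u.

The two most frequent classes, L B (95) and l b (106), are the parental types, so the F1 was L B / l b.
The recombinant classes are L b and l B: 9 + 7 = 16.
Recombination frequency = 16/217 = 0.0737 ≈ 7.4%, i.e. 7.4 m.u.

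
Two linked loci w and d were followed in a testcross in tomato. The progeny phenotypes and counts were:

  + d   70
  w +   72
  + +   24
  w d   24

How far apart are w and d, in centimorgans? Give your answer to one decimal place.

The two most frequent classes, + d (70) and w + (72), are the parental types, so the F1 was + d / w +.
The recombinant classes are + + and w d: 24 + 24 = 48.
Recombination frequency = 48/190 = 0.2526 ≈ 25.3%, i.e. 25.3 centimorgans.

25.3 centimorgans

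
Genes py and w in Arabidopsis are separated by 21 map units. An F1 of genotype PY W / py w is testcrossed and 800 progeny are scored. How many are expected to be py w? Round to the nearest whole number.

316

A map distance of 21 map units corresponds to a recombination frequency of 0.210.
The F1 is PY W / py w, so py w is a parental gamete class with expected frequency (1 − r)/2 = 0.790/2 = 0.3950.
Expected number = 0.3950 × 800 = 316.00 ≈ 316.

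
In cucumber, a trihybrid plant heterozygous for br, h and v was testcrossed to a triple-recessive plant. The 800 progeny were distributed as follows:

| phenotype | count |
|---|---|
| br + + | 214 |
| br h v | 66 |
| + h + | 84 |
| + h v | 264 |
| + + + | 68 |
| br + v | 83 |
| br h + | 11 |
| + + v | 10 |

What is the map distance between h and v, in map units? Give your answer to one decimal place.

The two most frequent reciprocal classes, + h v and br + +, are the parental types, so the F1 was + h v / br + +.
The two rarest classes, + + v and br h +, are the double crossovers. Comparing them with the parentals, only the h allele has switched, so h is the middle locus and the order is v – h – br.
Crossovers in the v–h interval produce the single-crossover classes + h + and br + v (84 + 83 = 167) plus the double crossovers (21).
RF(v–h) = (167 + 21) / 800 = 188/800 = 0.2350 → 23.5 map units.

23.5 map units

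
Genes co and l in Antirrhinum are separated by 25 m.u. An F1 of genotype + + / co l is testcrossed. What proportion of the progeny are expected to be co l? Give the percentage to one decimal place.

A map distance of 25 m.u. corresponds to a recombination frequency of 0.250.
The F1 is + + / co l, so co l is a parental gamete class with expected frequency (1 − r)/2 = 0.750/2 = 0.3750.
That is 0.3750 = 37.5% of the progeny.

37.5%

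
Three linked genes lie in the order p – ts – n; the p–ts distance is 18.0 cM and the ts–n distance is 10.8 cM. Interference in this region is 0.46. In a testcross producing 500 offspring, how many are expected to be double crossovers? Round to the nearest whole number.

5

Map distances give recombination frequencies of 0.180 and 0.108 for the two intervals.
With interference 0.46 (so coincidence = 0.54), expected double-crossover frequency = 0.180 × 0.108 × 0.54 = 0.01050.
Expected number = 0.01050 × 500 = 5.25 ≈ 5.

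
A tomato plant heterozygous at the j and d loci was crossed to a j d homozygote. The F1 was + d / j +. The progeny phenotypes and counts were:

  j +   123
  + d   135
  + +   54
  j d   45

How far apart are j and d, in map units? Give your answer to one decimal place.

27.7 map units

The recombinant classes are + + and j d: 54 + 45 = 99.
Recombination frequency = 99/357 = 0.2773 ≈ 27.7%, i.e. 27.7 map units.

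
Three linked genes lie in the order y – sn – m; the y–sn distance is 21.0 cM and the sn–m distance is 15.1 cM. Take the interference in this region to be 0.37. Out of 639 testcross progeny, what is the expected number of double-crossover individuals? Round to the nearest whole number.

13

Map distances give recombination frequencies of 0.210 and 0.151 for the two intervals.
With interference 0.37 (so coincidence = 0.63), expected double-crossover frequency = 0.210 × 0.151 × 0.63 = 0.01998.
Expected number = 0.01998 × 639 = 12.77 ≈ 13.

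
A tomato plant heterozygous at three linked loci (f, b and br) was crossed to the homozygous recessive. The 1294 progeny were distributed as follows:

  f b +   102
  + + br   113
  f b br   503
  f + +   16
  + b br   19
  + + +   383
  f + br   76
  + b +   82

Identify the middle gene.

The two most frequent reciprocal classes, + + + and f b br, are the parental types, so the F1 was + + + / f b br.
The two rarest classes, f + + and + b br, are the double crossovers. Comparing them with the parentals, only the f allele has switched, so f is the middle locus and the order is b – f – br.

f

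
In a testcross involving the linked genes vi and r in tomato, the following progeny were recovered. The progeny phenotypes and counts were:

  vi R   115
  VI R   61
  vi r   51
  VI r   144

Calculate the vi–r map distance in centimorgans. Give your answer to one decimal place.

The two most frequent classes, VI r (144) and vi R (115), are the parental types, so the F1 was VI r / vi R.
The recombinant classes are VI R and vi r: 61 + 51 = 112.
Recombination frequency = 112/371 = 0.3019 ≈ 30.2%, i.e. 30.2 centimorgans.

30.2 centimorgans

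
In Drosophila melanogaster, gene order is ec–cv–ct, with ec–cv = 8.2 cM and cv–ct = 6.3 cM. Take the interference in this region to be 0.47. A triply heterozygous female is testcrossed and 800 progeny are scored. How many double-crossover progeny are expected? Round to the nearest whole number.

2

Map distances give recombination frequencies of 0.082 and 0.063 for the two intervals.
With interference 0.47 (so coincidence = 0.53), expected double-crossover frequency = 0.082 × 0.063 × 0.53 = 0.00274.
Expected number = 0.00274 × 800 = 2.19 ≈ 2.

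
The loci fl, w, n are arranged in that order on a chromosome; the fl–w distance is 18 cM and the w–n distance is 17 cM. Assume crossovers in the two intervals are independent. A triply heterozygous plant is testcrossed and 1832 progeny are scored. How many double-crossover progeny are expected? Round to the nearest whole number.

56

Map distances give recombination frequencies of 0.180 and 0.170 for the two intervals.
With no interference, expected double-crossover frequency = 0.180 × 0.170 = 0.03060.
Expected number = 0.03060 × 1832 = 56.06 ≈ 56.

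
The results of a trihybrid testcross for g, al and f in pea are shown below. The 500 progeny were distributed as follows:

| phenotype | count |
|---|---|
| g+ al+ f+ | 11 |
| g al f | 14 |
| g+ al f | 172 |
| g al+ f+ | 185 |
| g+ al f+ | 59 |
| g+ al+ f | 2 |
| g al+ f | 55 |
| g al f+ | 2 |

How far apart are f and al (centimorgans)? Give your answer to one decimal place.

23.6 centimorgans

The two most frequent reciprocal classes, g al+ f+ and g+ al f, are the parental types, so the F1 was g al+ f+ / g+ al f.
The two rarest classes, g al f+ and g+ al+ f, are the double crossovers. Comparing them with the parentals, only the al allele has switched, so al is the middle locus and the order is f – al – g.
Crossovers in the f–al interval produce the single-crossover classes g al+ f and g+ al f+ (55 + 59 = 114) plus the double crossovers (4).
RF(f–al) = (114 + 4) / 500 = 118/500 = 0.2360 → 23.6 centimorgans.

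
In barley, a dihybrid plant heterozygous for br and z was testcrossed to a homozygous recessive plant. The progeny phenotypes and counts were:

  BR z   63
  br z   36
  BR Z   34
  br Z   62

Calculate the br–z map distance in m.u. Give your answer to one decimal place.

35.9 m.u.

The two most frequent classes, BR z (63) and br Z (62), are the parental types, so the F1 was BR z / br Z.
The recombinant classes are BR Z and br z: 34 + 36 = 70.
Recombination frequency = 70/195 = 0.3590 ≈ 35.9%, i.e. 35.9 m.u.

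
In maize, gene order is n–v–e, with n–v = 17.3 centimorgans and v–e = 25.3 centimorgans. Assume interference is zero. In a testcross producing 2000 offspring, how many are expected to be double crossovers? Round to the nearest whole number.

Map distances give recombination frequencies of 0.173 and 0.253 for the two intervals.
With no interference, expected double-crossover frequency = 0.173 × 0.253 = 0.04377.
Expected number = 0.04377 × 2000 = 87.54 ≈ 88.

88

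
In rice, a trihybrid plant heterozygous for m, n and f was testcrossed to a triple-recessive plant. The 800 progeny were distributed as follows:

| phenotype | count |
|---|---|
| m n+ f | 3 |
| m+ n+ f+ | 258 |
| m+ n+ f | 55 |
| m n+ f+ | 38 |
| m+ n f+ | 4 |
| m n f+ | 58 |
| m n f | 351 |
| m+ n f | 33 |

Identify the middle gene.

The two most frequent reciprocal classes, m+ n+ f+ and m n f, are the parental types, so the F1 was m+ n+ f+ / m n f.
The two rarest classes, m+ n f+ and m n+ f, are the double crossovers. Comparing them with the parentals, only the n allele has switched, so n is the middle locus and the order is m – n – f.

n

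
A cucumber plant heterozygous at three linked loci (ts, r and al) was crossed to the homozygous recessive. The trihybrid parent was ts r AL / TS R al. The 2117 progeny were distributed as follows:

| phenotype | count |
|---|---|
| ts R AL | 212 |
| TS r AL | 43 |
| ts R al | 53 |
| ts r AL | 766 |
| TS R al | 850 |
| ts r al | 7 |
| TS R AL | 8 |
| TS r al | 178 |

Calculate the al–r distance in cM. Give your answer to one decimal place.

The two rarest classes, ts r al and TS R AL, are the double crossovers. Comparing them with the parentals, only the al allele has switched, so al is the middle locus and the order is r – al – ts.
Crossovers in the r–al interval produce the single-crossover classes ts R AL and TS r al (212 + 178 = 390) plus the double crossovers (15).
RF(r–al) = (390 + 15) / 2117 = 405/2117 = 0.1913 → 19.1 cM.

19.1 cM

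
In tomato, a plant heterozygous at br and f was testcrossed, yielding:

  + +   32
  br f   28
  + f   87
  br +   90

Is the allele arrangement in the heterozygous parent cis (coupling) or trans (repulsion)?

trans

The two most frequent classes are + f (87) and br + (90); these are the parental (non-recombinant) types.
So the F1 carried + f on one chromosome and br + on the other — the recessive alleles are on opposite chromosomes (trans / repulsion).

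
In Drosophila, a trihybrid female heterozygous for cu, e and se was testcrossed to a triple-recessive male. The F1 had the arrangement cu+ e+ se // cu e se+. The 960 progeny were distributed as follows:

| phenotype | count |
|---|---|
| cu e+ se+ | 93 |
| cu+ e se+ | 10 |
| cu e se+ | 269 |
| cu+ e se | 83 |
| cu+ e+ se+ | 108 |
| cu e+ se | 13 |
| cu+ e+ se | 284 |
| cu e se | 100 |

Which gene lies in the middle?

The two rarest classes, cu e+ se and cu+ e se+, are the double crossovers. Comparing them with the parentals, only the cu allele has switched, so cu is the middle locus and the order is e – cu – se.

cu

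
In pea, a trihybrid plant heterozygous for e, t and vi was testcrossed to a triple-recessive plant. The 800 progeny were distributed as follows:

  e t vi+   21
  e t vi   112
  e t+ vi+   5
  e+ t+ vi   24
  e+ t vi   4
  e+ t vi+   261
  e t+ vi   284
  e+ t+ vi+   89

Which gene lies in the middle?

The two most frequent reciprocal classes, e+ t vi+ and e t+ vi, are the parental types, so the F1 was e+ t vi+ / e t+ vi.
The two rarest classes, e+ t vi and e t+ vi+, are the double crossovers. Comparing them with the parentals, only the vi allele has switched, so vi is the middle locus and the order is t – vi – e.

vi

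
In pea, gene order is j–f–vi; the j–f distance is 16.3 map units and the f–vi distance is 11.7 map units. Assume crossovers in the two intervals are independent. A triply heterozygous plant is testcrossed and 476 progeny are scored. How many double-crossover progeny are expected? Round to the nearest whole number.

9

Map distances give recombination frequencies of 0.163 and 0.117 for the two intervals.
With no interference, expected double-crossover frequency = 0.163 × 0.117 = 0.01907.
Expected number = 0.01907 × 476 = 9.08 ≈ 9.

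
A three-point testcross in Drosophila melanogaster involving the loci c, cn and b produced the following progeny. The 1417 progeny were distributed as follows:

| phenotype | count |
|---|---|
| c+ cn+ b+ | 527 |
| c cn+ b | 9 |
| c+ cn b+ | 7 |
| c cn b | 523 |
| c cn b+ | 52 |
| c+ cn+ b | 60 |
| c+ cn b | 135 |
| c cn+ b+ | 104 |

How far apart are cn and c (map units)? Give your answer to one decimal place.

18.0 map units

The two most frequent reciprocal classes, c cn b and c+ cn+ b+, are the parental types, so the F1 was c cn b / c+ cn+ b+.
The two rarest classes, c cn+ b and c+ cn b+, are the double crossovers. Comparing them with the parentals, only the cn allele has switched, so cn is the middle locus and the order is b – cn – c.
Crossovers in the cn–c interval produce the single-crossover classes c+ cn b and c cn+ b+ (135 + 104 = 239) plus the double crossovers (16).
RF(cn–c) = (239 + 16) / 1417 = 255/1417 = 0.1800 → 18.0 map units.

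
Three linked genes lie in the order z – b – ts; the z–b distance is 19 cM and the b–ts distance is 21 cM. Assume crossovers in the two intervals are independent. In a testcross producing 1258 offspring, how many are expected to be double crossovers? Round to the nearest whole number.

Map distances give recombination frequencies of 0.190 and 0.210 for the two intervals.
With no interference, expected double-crossover frequency = 0.190 × 0.210 = 0.03990.
Expected number = 0.03990 × 1258 = 50.19 ≈ 50.

50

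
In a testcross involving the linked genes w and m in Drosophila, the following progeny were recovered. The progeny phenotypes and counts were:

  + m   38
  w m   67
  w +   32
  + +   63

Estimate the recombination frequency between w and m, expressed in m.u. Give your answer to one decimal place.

The two most frequent classes, + + (63) and w m (67), are the parental types, so the F1 was + + / w m.
The recombinant classes are + m and w +: 38 + 32 = 70.
Recombination frequency = 70/200 = 0.3500 ≈ 35.0%, i.e. 35.0 m.u.

35.0 m.u.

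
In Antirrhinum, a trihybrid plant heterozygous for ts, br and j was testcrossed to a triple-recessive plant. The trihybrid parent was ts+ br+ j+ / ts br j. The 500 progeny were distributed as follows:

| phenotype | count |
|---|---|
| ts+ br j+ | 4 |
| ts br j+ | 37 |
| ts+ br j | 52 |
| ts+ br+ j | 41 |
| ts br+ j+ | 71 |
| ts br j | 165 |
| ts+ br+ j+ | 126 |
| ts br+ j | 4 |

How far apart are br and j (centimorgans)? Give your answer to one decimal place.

17.2 centimorgans

The two rarest classes, ts+ br j+ and ts br+ j, are the double crossovers. Comparing them with the parentals, only the br allele has switched, so br is the middle locus and the order is ts – br – j.
Crossovers in the br–j interval produce the single-crossover classes ts+ br+ j and ts br j+ (41 + 37 = 78) plus the double crossovers (8).
RF(br–j) = (78 + 8) / 500 = 86/500 = 0.1720 → 17.2 centimorgans.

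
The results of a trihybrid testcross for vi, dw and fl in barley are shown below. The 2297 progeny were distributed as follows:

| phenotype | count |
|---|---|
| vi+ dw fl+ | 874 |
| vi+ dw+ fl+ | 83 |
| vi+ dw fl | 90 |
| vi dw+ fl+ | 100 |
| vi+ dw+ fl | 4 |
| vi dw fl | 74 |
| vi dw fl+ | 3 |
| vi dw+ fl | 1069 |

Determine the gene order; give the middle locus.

The two most frequent reciprocal classes, vi+ dw fl+ and vi dw+ fl, are the parental types, so the F1 was vi+ dw fl+ / vi dw+ fl.
The two rarest classes, vi dw fl+ and vi+ dw+ fl, are the double crossovers. Comparing them with the parentals, only the vi allele has switched, so vi is the middle locus and the order is dw – vi – fl.

vi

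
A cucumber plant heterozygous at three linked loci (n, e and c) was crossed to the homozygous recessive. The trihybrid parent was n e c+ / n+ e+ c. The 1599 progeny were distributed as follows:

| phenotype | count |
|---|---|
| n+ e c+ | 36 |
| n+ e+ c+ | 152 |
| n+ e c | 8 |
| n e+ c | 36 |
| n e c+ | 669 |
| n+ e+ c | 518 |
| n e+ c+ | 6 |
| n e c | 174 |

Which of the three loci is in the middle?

e

The two rarest classes, n e+ c+ and n+ e c, are the double crossovers. Comparing them with the parentals, only the e allele has switched, so e is the middle locus and the order is n – e – c.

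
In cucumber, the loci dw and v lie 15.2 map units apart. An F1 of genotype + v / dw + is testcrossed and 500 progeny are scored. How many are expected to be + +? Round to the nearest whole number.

A map distance of 15.2 map units corresponds to a recombination frequency of 0.152.
The F1 is + v / dw +, so + + is a recombinant gamete class with expected frequency r/2 = 0.152/2 = 0.0760.
Expected number = 0.0760 × 500 = 38.00 ≈ 38.

38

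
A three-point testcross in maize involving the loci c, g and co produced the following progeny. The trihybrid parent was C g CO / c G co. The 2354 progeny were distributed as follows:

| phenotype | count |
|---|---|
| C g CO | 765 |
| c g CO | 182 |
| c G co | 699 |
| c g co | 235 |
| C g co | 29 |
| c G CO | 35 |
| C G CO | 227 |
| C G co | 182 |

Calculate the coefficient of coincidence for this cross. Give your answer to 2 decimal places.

The two rarest classes, C g co and c G CO, are the double crossovers. Comparing them with the parentals, only the co allele has switched, so co is the middle locus and the order is c – co – g.
c–co: (364 + 64)/2354 = 0.1818; co–g: (462 + 64)/2354 = 0.2234.
Expected DCO frequency = 0.1818 × 0.2234 ≈ 0.04061; observed = 64/2354 ≈ 0.02719.
Coefficient of coincidence = 0.02719/0.04061 ≈ 0.67.

0.67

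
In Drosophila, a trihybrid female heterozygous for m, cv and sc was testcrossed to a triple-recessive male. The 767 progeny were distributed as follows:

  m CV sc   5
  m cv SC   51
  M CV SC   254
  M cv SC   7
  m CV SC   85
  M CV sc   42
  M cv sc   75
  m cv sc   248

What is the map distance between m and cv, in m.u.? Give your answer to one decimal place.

22.4 m.u.

The two most frequent reciprocal classes, m cv sc and M CV SC, are the parental types, so the F1 was m cv sc / M CV SC.
The two rarest classes, m CV sc and M cv SC, are the double crossovers. Comparing them with the parentals, only the cv allele has switched, so cv is the middle locus and the order is sc – cv – m.
Crossovers in the cv–m interval produce the single-crossover classes M cv sc and m CV SC (75 + 85 = 160) plus the double crossovers (12).
RF(cv–m) = (160 + 12) / 767 = 172/767 = 0.2243 → 22.4 m.u.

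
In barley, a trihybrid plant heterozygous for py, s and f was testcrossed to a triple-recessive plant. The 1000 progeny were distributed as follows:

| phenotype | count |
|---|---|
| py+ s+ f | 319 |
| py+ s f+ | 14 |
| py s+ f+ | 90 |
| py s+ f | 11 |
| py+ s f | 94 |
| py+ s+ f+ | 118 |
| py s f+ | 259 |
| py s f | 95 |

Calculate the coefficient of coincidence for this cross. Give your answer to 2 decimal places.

0.50

The two most frequent reciprocal classes, py+ s+ f and py s f+, are the parental types, so the F1 was py+ s+ f / py s f+.
The two rarest classes, py s+ f and py+ s f+, are the double crossovers. Comparing them with the parentals, only the py allele has switched, so py is the middle locus and the order is f – py – s.
f–py: (213 + 25)/1000 = 0.2380; py–s: (184 + 25)/1000 = 0.2090.
Expected DCO frequency = 0.2380 × 0.2090 ≈ 0.04974; observed = 25/1000 ≈ 0.02500.
Coefficient of coincidence = 0.02500/0.04974 ≈ 0.50.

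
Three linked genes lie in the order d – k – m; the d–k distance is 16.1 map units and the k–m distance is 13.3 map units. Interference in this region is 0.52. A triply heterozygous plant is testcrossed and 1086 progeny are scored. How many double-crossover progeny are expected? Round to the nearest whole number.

11

Map distances give recombination frequencies of 0.161 and 0.133 for the two intervals.
With interference 0.52 (so coincidence = 0.48), expected double-crossover frequency = 0.161 × 0.133 × 0.48 = 0.01028.
Expected number = 0.01028 × 1086 = 11.16 ≈ 11.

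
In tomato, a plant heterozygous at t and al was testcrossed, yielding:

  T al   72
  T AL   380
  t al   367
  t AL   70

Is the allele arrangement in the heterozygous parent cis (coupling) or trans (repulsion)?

cis

The two most frequent classes are T AL (380) and t al (367); these are the parental (non-recombinant) types.
So the F1 carried T AL on one chromosome and t al on the other — the recessive alleles are on the same chromosome (cis / coupling).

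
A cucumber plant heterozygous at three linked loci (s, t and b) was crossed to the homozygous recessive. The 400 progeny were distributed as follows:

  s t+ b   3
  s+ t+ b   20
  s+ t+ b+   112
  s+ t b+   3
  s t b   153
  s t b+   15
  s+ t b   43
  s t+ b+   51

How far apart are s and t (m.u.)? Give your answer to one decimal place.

The two most frequent reciprocal classes, s t b and s+ t+ b+, are the parental types, so the F1 was s t b / s+ t+ b+.
The two rarest classes, s t+ b and s+ t b+, are the double crossovers. Comparing them with the parentals, only the t allele has switched, so t is the middle locus and the order is s – t – b.
Crossovers in the s–t interval produce the single-crossover classes s+ t b and s t+ b+ (43 + 51 = 94) plus the double crossovers (6).
RF(s–t) = (94 + 6) / 400 = 100/400 = 0.2500 → 25.0 m.u.

25.0 m.u.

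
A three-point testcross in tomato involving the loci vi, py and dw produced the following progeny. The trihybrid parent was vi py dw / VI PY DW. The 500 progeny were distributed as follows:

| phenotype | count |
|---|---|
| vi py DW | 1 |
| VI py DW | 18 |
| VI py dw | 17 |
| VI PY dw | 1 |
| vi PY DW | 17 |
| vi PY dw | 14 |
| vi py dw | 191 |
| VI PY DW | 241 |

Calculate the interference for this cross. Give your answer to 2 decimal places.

The two rarest classes, vi py DW and VI PY dw, are the double crossovers. Comparing them with the parentals, only the dw allele has switched, so dw is the middle locus and the order is vi – dw – py.
vi–dw: (34 + 2)/500 = 0.0720; dw–py: (32 + 2)/500 = 0.0680.
Expected DCO frequency = 0.0720 × 0.0680 ≈ 0.00490; observed = 2/500 ≈ 0.00400.
Coefficient of coincidence = 0.00400/0.00490 ≈ 0.82; interference = 1 − 0.82 = 0.18.

0.18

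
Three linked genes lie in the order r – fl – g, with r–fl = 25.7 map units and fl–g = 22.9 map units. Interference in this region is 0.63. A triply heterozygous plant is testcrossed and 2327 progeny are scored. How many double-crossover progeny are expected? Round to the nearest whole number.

51

Map distances give recombination frequencies of 0.257 and 0.229 for the two intervals.
With interference 0.63 (so coincidence = 0.37), expected double-crossover frequency = 0.257 × 0.229 × 0.37 = 0.02178.
Expected number = 0.02178 × 2327 = 50.67 ≈ 51.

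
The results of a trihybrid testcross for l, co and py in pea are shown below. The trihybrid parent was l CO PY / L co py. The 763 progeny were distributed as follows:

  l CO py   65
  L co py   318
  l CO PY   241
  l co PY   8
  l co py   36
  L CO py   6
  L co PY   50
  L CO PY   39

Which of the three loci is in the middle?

The two rarest classes, l co PY and L CO py, are the double crossovers. Comparing them with the parentals, only the co allele has switched, so co is the middle locus and the order is py – co – l.

co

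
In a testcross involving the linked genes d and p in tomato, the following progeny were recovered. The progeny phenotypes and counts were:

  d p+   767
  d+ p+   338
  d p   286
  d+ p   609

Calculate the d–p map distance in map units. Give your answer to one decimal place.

The two most frequent classes, d+ p (609) and d p+ (767), are the parental types, so the F1 was d+ p / d p+.
The recombinant classes are d+ p+ and d p: 338 + 286 = 624.
Recombination frequency = 624/2000 = 0.3120 ≈ 31.2%, i.e. 31.2 map units.

31.2 map units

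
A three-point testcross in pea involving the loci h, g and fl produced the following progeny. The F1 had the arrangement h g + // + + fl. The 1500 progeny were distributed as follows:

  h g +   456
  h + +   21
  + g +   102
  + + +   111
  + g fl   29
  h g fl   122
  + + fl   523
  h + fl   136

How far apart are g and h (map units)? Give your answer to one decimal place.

The two rarest classes, h + + and + g fl, are the double crossovers. Comparing them with the parentals, only the g allele has switched, so g is the middle locus and the order is fl – g – h.
Crossovers in the g–h interval produce the single-crossover classes + g + and h + fl (102 + 136 = 238) plus the double crossovers (50).
RF(g–h) = (238 + 50) / 1500 = 288/1500 = 0.1920 → 19.2 map units.

19.2 map units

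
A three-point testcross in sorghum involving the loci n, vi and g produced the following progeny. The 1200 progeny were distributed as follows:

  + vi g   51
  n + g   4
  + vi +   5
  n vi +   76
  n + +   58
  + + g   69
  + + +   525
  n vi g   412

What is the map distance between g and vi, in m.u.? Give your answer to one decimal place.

12.8 m.u.

The two most frequent reciprocal classes, + + + and n vi g, are the parental types, so the F1 was + + + / n vi g.
The two rarest classes, + vi + and n + g, are the double crossovers. Comparing them with the parentals, only the vi allele has switched, so vi is the middle locus and the order is g – vi – n.
Crossovers in the g–vi interval produce the single-crossover classes + + g and n vi + (69 + 76 = 145) plus the double crossovers (9).
RF(g–vi) = (145 + 9) / 1200 = 154/1200 = 0.1283 → 12.8 m.u.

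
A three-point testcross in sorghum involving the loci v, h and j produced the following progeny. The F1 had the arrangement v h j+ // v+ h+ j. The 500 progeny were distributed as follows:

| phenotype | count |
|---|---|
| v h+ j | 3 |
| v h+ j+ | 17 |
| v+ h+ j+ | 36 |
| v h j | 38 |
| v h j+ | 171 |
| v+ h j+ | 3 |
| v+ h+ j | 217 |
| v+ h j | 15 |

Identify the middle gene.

v

The two rarest classes, v+ h j+ and v h+ j, are the double crossovers. Comparing them with the parentals, only the v allele has switched, so v is the middle locus and the order is j – v – h.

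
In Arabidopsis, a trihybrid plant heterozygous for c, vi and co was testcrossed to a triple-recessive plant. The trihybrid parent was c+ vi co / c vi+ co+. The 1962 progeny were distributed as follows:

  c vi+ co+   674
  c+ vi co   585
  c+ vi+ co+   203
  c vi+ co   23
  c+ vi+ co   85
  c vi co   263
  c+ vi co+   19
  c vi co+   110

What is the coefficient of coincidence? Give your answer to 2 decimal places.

0.68

The two rarest classes, c+ vi co+ and c vi+ co, are the double crossovers. Comparing them with the parentals, only the co allele has switched, so co is the middle locus and the order is vi – co – c.
vi–co: (195 + 42)/1962 = 0.1208; co–c: (466 + 42)/1962 = 0.2589.
Expected DCO frequency = 0.1208 × 0.2589 ≈ 0.03128; observed = 42/1962 ≈ 0.02141.
Coefficient of coincidence = 0.02141/0.03128 ≈ 0.68.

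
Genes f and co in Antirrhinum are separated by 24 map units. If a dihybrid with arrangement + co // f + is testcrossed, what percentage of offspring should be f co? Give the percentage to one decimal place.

12.0%

A map distance of 24 map units corresponds to a recombination frequency of 0.240.
The F1 is + co / f +, so f co is a recombinant gamete class with expected frequency r/2 = 0.240/2 = 0.1200.
That is 0.1200 = 12.0% of the progeny.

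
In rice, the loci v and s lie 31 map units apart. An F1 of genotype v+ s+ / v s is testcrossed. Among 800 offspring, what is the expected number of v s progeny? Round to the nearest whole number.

276

A map distance of 31 map units corresponds to a recombination frequency of 0.310.
The F1 is v+ s+ / v s, so v s is a parental gamete class with expected frequency (1 − r)/2 = 0.690/2 = 0.3450.
Expected number = 0.3450 × 800 = 276.00 ≈ 276.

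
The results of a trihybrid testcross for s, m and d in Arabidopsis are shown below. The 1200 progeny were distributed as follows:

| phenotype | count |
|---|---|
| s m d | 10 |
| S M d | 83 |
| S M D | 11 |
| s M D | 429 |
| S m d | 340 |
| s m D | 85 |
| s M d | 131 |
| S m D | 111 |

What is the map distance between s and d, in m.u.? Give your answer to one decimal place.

21.9 m.u.

The two most frequent reciprocal classes, s M D and S m d, are the parental types, so the F1 was s M D / S m d.
The two rarest classes, S M D and s m d, are the double crossovers. Comparing them with the parentals, only the s allele has switched, so s is the middle locus and the order is m – s – d.
Crossovers in the s–d interval produce the single-crossover classes s M d and S m D (131 + 111 = 242) plus the double crossovers (21).
RF(s–d) = (242 + 21) / 1200 = 263/1200 = 0.2192 → 21.9 m.u.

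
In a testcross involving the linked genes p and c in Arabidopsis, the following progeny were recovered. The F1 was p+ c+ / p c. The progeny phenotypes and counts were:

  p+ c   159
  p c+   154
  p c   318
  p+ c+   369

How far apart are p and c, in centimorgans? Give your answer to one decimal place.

The recombinant classes are p+ c and p c+: 159 + 154 = 313.
Recombination frequency = 313/1000 = 0.3130 ≈ 31.3%, i.e. 31.3 centimorgans.

31.3 centimorgans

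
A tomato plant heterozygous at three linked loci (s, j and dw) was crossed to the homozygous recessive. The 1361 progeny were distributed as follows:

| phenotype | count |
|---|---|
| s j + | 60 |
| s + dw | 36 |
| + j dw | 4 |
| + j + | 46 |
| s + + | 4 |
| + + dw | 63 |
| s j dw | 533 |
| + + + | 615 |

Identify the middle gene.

s

The two most frequent reciprocal classes, s j dw and + + +, are the parental types, so the F1 was s j dw / + + +.
The two rarest classes, + j dw and s + +, are the double crossovers. Comparing them with the parentals, only the s allele has switched, so s is the middle locus and the order is j – s – dw.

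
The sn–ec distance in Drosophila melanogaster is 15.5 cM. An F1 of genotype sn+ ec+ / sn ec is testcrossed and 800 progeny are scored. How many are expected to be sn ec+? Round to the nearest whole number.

A map distance of 15.5 cM corresponds to a recombination frequency of 0.155.
The F1 is sn+ ec+ / sn ec, so sn ec+ is a recombinant gamete class with expected frequency r/2 = 0.155/2 = 0.0775.
Expected number = 0.0775 × 800 = 62.00 ≈ 62.

62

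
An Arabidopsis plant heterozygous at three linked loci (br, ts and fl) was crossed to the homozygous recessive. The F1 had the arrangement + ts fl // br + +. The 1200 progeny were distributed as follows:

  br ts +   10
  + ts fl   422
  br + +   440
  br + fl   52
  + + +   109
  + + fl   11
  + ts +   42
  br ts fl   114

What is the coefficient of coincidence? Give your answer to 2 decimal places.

The two rarest classes, + + fl and br ts +, are the double crossovers. Comparing them with the parentals, only the ts allele has switched, so ts is the middle locus and the order is br – ts – fl.
br–ts: (223 + 21)/1200 = 0.2033; ts–fl: (94 + 21)/1200 = 0.0958.
Expected DCO frequency = 0.2033 × 0.0958 ≈ 0.01948; observed = 21/1200 ≈ 0.01750.
Coefficient of coincidence = 0.01750/0.01948 ≈ 0.90.

0.90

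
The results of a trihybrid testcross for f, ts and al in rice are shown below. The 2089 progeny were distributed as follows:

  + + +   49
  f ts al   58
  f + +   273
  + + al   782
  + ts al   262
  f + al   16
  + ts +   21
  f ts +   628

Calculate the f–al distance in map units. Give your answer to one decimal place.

The two most frequent reciprocal classes, f ts + and + + al, are the parental types, so the F1 was f ts + / + + al.
The two rarest classes, + ts + and f + al, are the double crossovers. Comparing them with the parentals, only the f allele has switched, so f is the middle locus and the order is al – f – ts.
Crossovers in the al–f interval produce the single-crossover classes f ts al and + + + (58 + 49 = 107) plus the double crossovers (37).
RF(al–f) = (107 + 37) / 2089 = 144/2089 = 0.0689 → 6.9 map units.

6.9 map units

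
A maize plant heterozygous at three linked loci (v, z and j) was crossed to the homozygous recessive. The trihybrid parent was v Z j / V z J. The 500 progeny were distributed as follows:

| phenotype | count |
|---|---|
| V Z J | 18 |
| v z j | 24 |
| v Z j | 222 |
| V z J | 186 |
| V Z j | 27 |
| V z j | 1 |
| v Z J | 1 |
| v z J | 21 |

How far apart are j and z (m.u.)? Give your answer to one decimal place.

The two rarest classes, v Z J and V z j, are the double crossovers. Comparing them with the parentals, only the j allele has switched, so j is the middle locus and the order is z – j – v.
Crossovers in the z–j interval produce the single-crossover classes v z j and V Z J (24 + 18 = 42) plus the double crossovers (2).
RF(z–j) = (42 + 2) / 500 = 44/500 = 0.0880 → 8.8 m.u.

8.8 m.u.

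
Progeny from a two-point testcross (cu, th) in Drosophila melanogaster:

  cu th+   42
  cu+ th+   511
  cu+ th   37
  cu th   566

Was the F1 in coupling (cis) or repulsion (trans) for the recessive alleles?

The two most frequent classes are cu+ th+ (511) and cu th (566); these are the parental (non-recombinant) types.
So the F1 carried cu+ th+ on one chromosome and cu th on the other — the recessive alleles are on the same chromosome (cis / coupling).

cis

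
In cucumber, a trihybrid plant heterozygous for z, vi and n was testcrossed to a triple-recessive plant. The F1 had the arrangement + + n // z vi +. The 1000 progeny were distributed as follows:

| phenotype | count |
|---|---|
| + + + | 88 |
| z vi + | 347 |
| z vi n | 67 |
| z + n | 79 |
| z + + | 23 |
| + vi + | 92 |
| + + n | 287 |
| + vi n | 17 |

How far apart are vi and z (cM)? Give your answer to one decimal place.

21.1 cM

The two rarest classes, + vi n and z + +, are the double crossovers. Comparing them with the parentals, only the vi allele has switched, so vi is the middle locus and the order is z – vi – n.
Crossovers in the z–vi interval produce the single-crossover classes z + n and + vi + (79 + 92 = 171) plus the double crossovers (40).
RF(z–vi) = (171 + 40) / 1000 = 211/1000 = 0.2110 → 21.1 cM.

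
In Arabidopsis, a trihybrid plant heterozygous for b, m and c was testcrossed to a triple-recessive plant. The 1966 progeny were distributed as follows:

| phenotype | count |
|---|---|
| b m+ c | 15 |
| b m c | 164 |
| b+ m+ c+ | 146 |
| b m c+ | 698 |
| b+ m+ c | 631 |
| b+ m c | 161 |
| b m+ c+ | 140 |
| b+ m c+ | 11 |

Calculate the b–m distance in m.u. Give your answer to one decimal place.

The two most frequent reciprocal classes, b m c+ and b+ m+ c, are the parental types, so the F1 was b m c+ / b+ m+ c.
The two rarest classes, b+ m c+ and b m+ c, are the double crossovers. Comparing them with the parentals, only the b allele has switched, so b is the middle locus and the order is c – b – m.
Crossovers in the b–m interval produce the single-crossover classes b m+ c+ and b+ m c (140 + 161 = 301) plus the double crossovers (26).
RF(b–m) = (301 + 26) / 1966 = 327/1966 = 0.1663 → 16.6 m.u.

16.6 m.u.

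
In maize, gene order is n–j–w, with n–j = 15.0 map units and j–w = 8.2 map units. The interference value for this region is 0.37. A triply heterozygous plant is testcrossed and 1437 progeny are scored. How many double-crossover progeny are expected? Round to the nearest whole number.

11

Map distances give recombination frequencies of 0.150 and 0.082 for the two intervals.
With interference 0.37 (so coincidence = 0.63), expected double-crossover frequency = 0.150 × 0.082 × 0.63 = 0.00775.
Expected number = 0.00775 × 1437 = 11.14 ≈ 11.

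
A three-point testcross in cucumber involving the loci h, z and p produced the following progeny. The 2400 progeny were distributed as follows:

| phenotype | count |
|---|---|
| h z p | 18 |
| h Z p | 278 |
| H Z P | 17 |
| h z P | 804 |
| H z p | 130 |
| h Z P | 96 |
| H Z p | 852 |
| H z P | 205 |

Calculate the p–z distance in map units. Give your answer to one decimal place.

The two most frequent reciprocal classes, H Z p and h z P, are the parental types, so the F1 was H Z p / h z P.
The two rarest classes, H Z P and h z p, are the double crossovers. Comparing them with the parentals, only the p allele has switched, so p is the middle locus and the order is z – p – h.
Crossovers in the z–p interval produce the single-crossover classes H z p and h Z P (130 + 96 = 226) plus the double crossovers (35).
RF(z–p) = (226 + 35) / 2400 = 261/2400 = 0.1087 → 10.9 map units.

10.9 map units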